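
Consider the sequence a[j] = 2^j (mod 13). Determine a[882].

Listing terms: a[0] = 1, a[1] = 2, a[2] = 4, a[3] = 8, a[4] = 3, a[5] = 6, a[6] = 12, a[7] = 11, a[8] = 9, a[9] = 5, a[10] = 10, a[11] = 7, a[12] = 1.
The sequence repeats with period 12.
So a[882] = a[0 + ((882-0) mod 12)] = a[6] = 12.

12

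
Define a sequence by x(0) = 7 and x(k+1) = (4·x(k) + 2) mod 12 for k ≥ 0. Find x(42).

x(0) = 7, x(1) = 6, x(2) = 2, x(3) = 10, x(4) = 6.
Since x(4) = x(1) = 6, the sequence is eventually periodic: after a pre-period of length 1 it cycles with period 3.
For k ≥ 1, x(k) depends only on (k - 1) mod 3. (42 - 1) mod 3 = 2, so x(42) = x(3) = 10.

10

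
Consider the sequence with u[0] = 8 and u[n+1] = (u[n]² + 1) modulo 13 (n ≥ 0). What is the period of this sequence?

4

We have u[0] = 8; u[1] = 0; u[2] = 1; u[3] = 2; u[4] = 5; u[5] = 0.
Since u[5] = u[1] = 0, the sequence is eventually periodic: after a pre-period of length 1 it cycles with period 4.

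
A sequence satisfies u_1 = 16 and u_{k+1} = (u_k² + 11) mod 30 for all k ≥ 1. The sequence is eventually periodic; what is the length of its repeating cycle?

6

u_1 = 16, u_2 = 27, u_3 = 20, u_4 = 21, u_5 = 2, u_6 = 15, u_7 = 26, u_8 = 27.
Since u_8 = u_2 = 27, the sequence is eventually periodic: after a pre-period of length 1 it cycles with period 6.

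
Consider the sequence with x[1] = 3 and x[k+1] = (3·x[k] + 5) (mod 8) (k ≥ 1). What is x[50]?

Listing terms: x[1] = 3,  x[2] = 6,  x[3] = 7,  x[4] = 2,  x[5] = 3.
Since x[5] = x[1] = 3, the sequence is periodic with period 4.
So x[50] = x[1 + ((50-1) mod 4)] = x[2] = 6.

6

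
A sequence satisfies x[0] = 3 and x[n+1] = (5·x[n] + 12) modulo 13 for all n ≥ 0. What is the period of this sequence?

x[0] = 3, x[1] = 1, x[2] = 4, x[3] = 6, x[4] = 3.
The sequence repeats with period 4.

4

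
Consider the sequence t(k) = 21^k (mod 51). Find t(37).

Computing terms: t(0) = 1,  t(1) = 21,  t(2) = 33,  t(3) = 30,  t(4) = 18,  t(5) = 21.
Since t(5) = t(1) = 21, the sequence is eventually periodic: after a pre-period of length 1 it cycles with period 4.
For k ≥ 1, t(k) depends only on (k - 1) mod 4. (37 - 1) mod 4 = 0, so t(37) = t(1) = 21.

21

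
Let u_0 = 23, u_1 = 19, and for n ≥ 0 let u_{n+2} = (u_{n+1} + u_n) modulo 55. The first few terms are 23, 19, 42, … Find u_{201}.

19

Listing terms: u_0 = 23, u_1 = 19, u_2 = 42, u_3 = 6, u_4 = 48, u_5 = 54, u_6 = 47, u_7 = 46, u_8 = 38, u_9 = 29, u_{10} = 12, u_{11} = 41, u_{12} = 53, u_{13} = 39, u_{14} = 37, u_{15} = 21, u_{16} = 3, u_{17} = 24, u_{18} = 27, u_{19} = 51, u_{20} = 23, u_{21} = 19.
The sequence repeats with period 20.
(201 - 0) mod 20 = 1, so u_{201} = u_1 = 19.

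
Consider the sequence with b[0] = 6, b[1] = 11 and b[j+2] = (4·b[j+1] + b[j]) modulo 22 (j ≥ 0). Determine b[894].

Listing terms: b[0] = 6, b[1] = 11, b[2] = 6, b[3] = 13, b[4] = 14, b[5] = 3, b[6] = 4, b[7] = 19, b[8] = 14, b[9] = 9, b[10] = 6, b[11] = 11.
The sequence repeats with period 10.
So b[894] = b[0 + ((894-0) mod 10)] = b[4] = 14.

14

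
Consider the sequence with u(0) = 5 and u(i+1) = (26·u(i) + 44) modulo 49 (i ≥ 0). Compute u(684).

Listing terms: u(0) = 5,  u(1) = 27,  u(2) = 11,  u(3) = 36,  u(4) = 0,  u(5) = 44,  u(6) = 12,  u(7) = 13,  u(8) = 39,  u(9) = 29,  u(10) = 14,  u(11) = 16,  u(12) = 19,  u(13) = 48,  u(14) = 18,  u(15) = 22,  u(16) = 28,  u(17) = 37,  u(18) = 26,  u(19) = 34,  u(20) = 46,  u(21) = 15,  u(22) = 42,  u(23) = 9,  u(24) = 33,  u(25) = 20,  u(26) = 25,  u(27) = 8,  u(28) = 7,  u(29) = 30,  u(30) = 40,  u(31) = 6,  u(32) = 4,  u(33) = 1,  u(34) = 21,  u(35) = 2,  u(36) = 47,  u(37) = 41,  u(38) = 32,  u(39) = 43,  u(40) = 35,  u(41) = 23,  u(42) = 5.
Since u(42) = u(0) = 5, the sequence is periodic with period 42.
So u(684) = u(0 + ((684-0) mod 42)) = u(12) = 19.

19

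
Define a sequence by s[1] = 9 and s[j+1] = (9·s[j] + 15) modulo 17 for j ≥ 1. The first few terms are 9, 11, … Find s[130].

11

Listing terms: s[1] = 9; s[2] = 11; s[3] = 12; s[4] = 4; s[5] = 0; s[6] = 15; s[7] = 14; s[8] = 5; s[9] = 9.
Since s[9] = s[1] = 9, the sequence is periodic with period 8.
(130 - 1) mod 8 = 1, so s[130] = s[2] = 11.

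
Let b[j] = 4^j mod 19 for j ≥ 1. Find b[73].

Computing terms: b[1] = 4; b[2] = 16; b[3] = 7; b[4] = 9; b[5] = 17; b[6] = 11; b[7] = 6; b[8] = 5; b[9] = 1; b[10] = 4.
Since b[10] = b[1] = 4, the sequence is periodic with period 9.
So b[73] = b[1 + ((73-1) mod 9)] = b[1] = 4.

4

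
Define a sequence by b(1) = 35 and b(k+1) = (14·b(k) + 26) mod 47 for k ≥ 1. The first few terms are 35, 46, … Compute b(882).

We have b(1) = 35,  b(2) = 46,  b(3) = 12,  b(4) = 6,  b(5) = 16,  b(6) = 15,  b(7) = 1,  b(8) = 40,  b(9) = 22,  b(10) = 5,  b(11) = 2,  b(12) = 7,  b(13) = 30,  b(14) = 23,  b(15) = 19,  b(16) = 10,  b(17) = 25,  b(18) = 0,  b(19) = 26,  b(20) = 14,  b(21) = 34,  b(22) = 32,  b(23) = 4,  b(24) = 35.
The sequence repeats with period 23.
So b(882) = b(1 + ((882-1) mod 23)) = b(8) = 40.

40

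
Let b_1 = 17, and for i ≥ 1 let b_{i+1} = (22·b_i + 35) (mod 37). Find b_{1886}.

Listing terms: b_1 = 17, b_2 = 2, b_3 = 5, b_4 = 34, b_5 = 6, b_6 = 19, b_7 = 9, b_8 = 11, b_9 = 18, b_{10} = 24, b_{11} = 8, b_{12} = 26, b_{13} = 15, b_{14} = 32, b_{15} = 36, b_{16} = 13, b_{17} = 25, b_{18} = 30, b_{19} = 29, b_{20} = 7, b_{21} = 4, b_{22} = 12, b_{23} = 3, b_{24} = 27, b_{25} = 0, b_{26} = 35, b_{27} = 28, b_{28} = 22, b_{29} = 1, b_{30} = 20, b_{31} = 31, b_{32} = 14, b_{33} = 10, b_{34} = 33, b_{35} = 21, b_{36} = 16, b_{37} = 17.
Since b_{37} = b_1 = 17, the sequence is periodic with period 36.
So b_{1886} = b_{1 + ((1886-1) mod 36)} = b_{14} = 32.

32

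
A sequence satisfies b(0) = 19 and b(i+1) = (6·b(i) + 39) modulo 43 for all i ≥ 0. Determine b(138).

19

Listing terms: b(0) = 19; b(1) = 24; b(2) = 11; b(3) = 19.
Since b(3) = b(0) = 19, the sequence is periodic with period 3.
(138 - 0) mod 3 = 0, so b(138) = b(0) = 19.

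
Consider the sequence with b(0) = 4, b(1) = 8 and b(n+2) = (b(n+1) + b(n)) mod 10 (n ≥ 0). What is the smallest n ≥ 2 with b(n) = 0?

Computing terms: b(0) = 4, b(1) = 8, b(2) = 2, b(3) = 0, b(4) = 2, b(5) = 2, b(6) = 4, b(7) = 6, b(8) = 0, b(9) = 6, b(10) = 6, b(11) = 2, b(12) = 8, b(13) = 0, b(14) = 8, b(15) = 8, b(16) = 6, b(17) = 4, b(18) = 0, b(19) = 4, b(20) = 4, b(21) = 8.
The sequence repeats with period 20.
The value 0 first appears (with n ≥ 2) at b(3).

3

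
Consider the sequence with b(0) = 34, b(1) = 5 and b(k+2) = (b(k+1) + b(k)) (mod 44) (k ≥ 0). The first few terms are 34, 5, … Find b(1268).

19

We have b(0) = 34, b(1) = 5, b(2) = 39, b(3) = 0, b(4) = 39, b(5) = 39, b(6) = 34, b(7) = 29, b(8) = 19, b(9) = 4, b(10) = 23, b(11) = 27, b(12) = 6, b(13) = 33, b(14) = 39, b(15) = 28, b(16) = 23, b(17) = 7, b(18) = 30, b(19) = 37, b(20) = 23, b(21) = 16, b(22) = 39, b(23) = 11, b(24) = 6, b(25) = 17, b(26) = 23, b(27) = 40, b(28) = 19, b(29) = 15, b(30) = 34, b(31) = 5.
The sequence repeats with period 30.
(1268 - 0) mod 30 = 8, so b(1268) = b(8) = 19.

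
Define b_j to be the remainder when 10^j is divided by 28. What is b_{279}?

We have b_1 = 10, b_2 = 16, b_3 = 20, b_4 = 4, b_5 = 12, b_6 = 8, b_7 = 24, b_8 = 16.
Since b_8 = b_2 = 16, the sequence is eventually periodic: after a pre-period of length 1 it cycles with period 6.
For j ≥ 2, b_j depends only on (j - 2) mod 6. (279 - 2) mod 6 = 1, so b_{279} = b_3 = 20.

20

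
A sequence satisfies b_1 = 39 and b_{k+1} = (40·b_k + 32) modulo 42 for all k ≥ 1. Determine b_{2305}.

b_1 = 39,  b_2 = 38,  b_3 = 40,  b_4 = 36,  b_5 = 2,  b_6 = 28,  b_7 = 18,  b_8 = 38.
Since b_8 = b_2 = 38, the sequence is eventually periodic: after a pre-period of length 1 it cycles with period 6.
For k ≥ 2, b_k depends only on (k - 2) mod 6. (2305 - 2) mod 6 = 5, so b_{2305} = b_7 = 18.

18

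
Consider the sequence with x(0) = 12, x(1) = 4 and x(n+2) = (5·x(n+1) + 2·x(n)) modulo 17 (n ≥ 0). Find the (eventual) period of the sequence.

8

x(0) = 12; x(1) = 4; x(2) = 10; x(3) = 7; x(4) = 4; x(5) = 0; x(6) = 8; x(7) = 6; x(8) = 12; x(9) = 4.
Since (x(8), x(9)) = (x(0), x(1)) = (12, 4) (two consecutive terms determine the rest), the sequence is periodic with period 8.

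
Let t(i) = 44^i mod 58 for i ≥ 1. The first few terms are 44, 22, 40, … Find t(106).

We have t(1) = 44; t(2) = 22; t(3) = 40; t(4) = 20; t(5) = 10; t(6) = 34; t(7) = 46; t(8) = 52; t(9) = 26; t(10) = 42; t(11) = 50; t(12) = 54; t(13) = 56; t(14) = 28; t(15) = 14; t(16) = 36; t(17) = 18; t(18) = 38; t(19) = 48; t(20) = 24; t(21) = 12; t(22) = 6; t(23) = 32; t(24) = 16; t(25) = 8; t(26) = 4; t(27) = 2; t(28) = 30; t(29) = 44.
The sequence repeats with period 28.
So t(106) = t(1 + ((106-1) mod 28)) = t(22) = 6.

6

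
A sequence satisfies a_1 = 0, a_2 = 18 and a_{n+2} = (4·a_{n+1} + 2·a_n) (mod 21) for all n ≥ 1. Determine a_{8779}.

Listing terms: a_1 = 0,  a_2 = 18,  a_3 = 9,  a_4 = 9,  a_5 = 12,  a_6 = 3,  a_7 = 15,  a_8 = 3,  a_9 = 0,  a_{10} = 6,  a_{11} = 3,  a_{12} = 3,  a_{13} = 18,  a_{14} = 15,  a_{15} = 12,  a_{16} = 15,  a_{17} = 0,  a_{18} = 9,  a_{19} = 15,  a_{20} = 15,  a_{21} = 6,  a_{22} = 12,  a_{23} = 18,  a_{24} = 12,  a_{25} = 0,  a_{26} = 3,  a_{27} = 12,  a_{28} = 12,  a_{29} = 9,  a_{30} = 18,  a_{31} = 6,  a_{32} = 18,  a_{33} = 0,  a_{34} = 15,  a_{35} = 18,  a_{36} = 18,  a_{37} = 3,  a_{38} = 6,  a_{39} = 9,  a_{40} = 6,  a_{41} = 0,  a_{42} = 12,  a_{43} = 6,  a_{44} = 6,  a_{45} = 15,  a_{46} = 9,  a_{47} = 3,  a_{48} = 9,  a_{49} = 0,  a_{50} = 18.
Since (a_{49}, a_{50}) = (a_1, a_2) = (0, 18) (two consecutive terms determine the rest), the sequence is periodic with period 48.
So a_{8779} = a_{1 + ((8779-1) mod 48)} = a_{43} = 6.

6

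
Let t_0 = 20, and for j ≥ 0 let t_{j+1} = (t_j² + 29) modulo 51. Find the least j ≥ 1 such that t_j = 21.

Listing terms: t_0 = 20,  t_1 = 21,  t_2 = 11,  t_3 = 48,  t_4 = 38,  t_5 = 45,  t_6 = 14,  t_7 = 21.
Since t_7 = t_1 = 21, the sequence is eventually periodic: after a pre-period of length 1 it cycles with period 6.
The value 21 first appears (with j ≥ 1) at t_1.

1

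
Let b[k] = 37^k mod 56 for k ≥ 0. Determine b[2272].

9

Computing terms: b[0] = 1; b[1] = 37; b[2] = 25; b[3] = 29; b[4] = 9; b[5] = 53; b[6] = 1.
The sequence repeats with period 6.
So b[2272] = b[0 + ((2272-0) mod 6)] = b[4] = 9.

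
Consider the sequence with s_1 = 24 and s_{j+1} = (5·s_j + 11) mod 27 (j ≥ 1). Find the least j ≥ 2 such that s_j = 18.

We have s_1 = 24, s_2 = 23, s_3 = 18, s_4 = 20, s_5 = 3, s_6 = 26, s_7 = 6, s_8 = 14, s_9 = 0, s_{10} = 11, s_{11} = 12, s_{12} = 17, s_{13} = 15, s_{14} = 5, s_{15} = 9, s_{16} = 2, s_{17} = 21, s_{18} = 8, s_{19} = 24.
The sequence repeats with period 18.
The value 18 first appears (with j ≥ 2) at s_3.

3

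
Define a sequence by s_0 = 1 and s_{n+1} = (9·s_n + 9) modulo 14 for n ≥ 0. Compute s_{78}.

1

Computing terms: s_0 = 1; s_1 = 4; s_2 = 3; s_3 = 8; s_4 = 11; s_5 = 10; s_6 = 1.
Since s_6 = s_0 = 1, the sequence is periodic with period 6.
So s_{78} = s_{0 + ((78-0) mod 6)} = s_0 = 1.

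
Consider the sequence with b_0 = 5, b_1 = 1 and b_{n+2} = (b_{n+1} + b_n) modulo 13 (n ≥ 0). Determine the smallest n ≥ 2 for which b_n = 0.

We have b_0 = 5; b_1 = 1; b_2 = 6; b_3 = 7; b_4 = 0; b_5 = 7; b_6 = 7; b_7 = 1; b_8 = 8; b_9 = 9; b_{10} = 4; b_{11} = 0; b_{12} = 4; b_{13} = 4; b_{14} = 8; b_{15} = 12; b_{16} = 7; b_{17} = 6; b_{18} = 0; b_{19} = 6; b_{20} = 6; b_{21} = 12; b_{22} = 5; b_{23} = 4; b_{24} = 9; b_{25} = 0; b_{26} = 9; b_{27} = 9; b_{28} = 5; b_{29} = 1.
The sequence repeats with period 28.
The value 0 first appears (with n ≥ 2) at b_4.

4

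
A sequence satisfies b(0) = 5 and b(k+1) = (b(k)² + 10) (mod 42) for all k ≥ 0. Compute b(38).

17

Listing terms: b(0) = 5; b(1) = 35; b(2) = 17; b(3) = 5.
The sequence repeats with period 3.
So b(38) = b(0 + ((38-0) mod 3)) = b(2) = 17.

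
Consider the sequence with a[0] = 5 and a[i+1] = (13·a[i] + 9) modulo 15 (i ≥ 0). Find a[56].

a[0] = 5; a[1] = 14; a[2] = 11; a[3] = 2; a[4] = 5.
The sequence repeats with period 4.
So a[56] = a[0 + ((56-0) mod 4)] = a[0] = 5.

5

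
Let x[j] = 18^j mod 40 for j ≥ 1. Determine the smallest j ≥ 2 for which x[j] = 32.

3

We have x[1] = 18; x[2] = 4; x[3] = 32; x[4] = 16; x[5] = 8; x[6] = 24; x[7] = 32.
Since x[7] = x[3] = 32, the sequence is eventually periodic: after a pre-period of length 2 it cycles with period 4.
The value 32 first appears (with j ≥ 2) at x[3].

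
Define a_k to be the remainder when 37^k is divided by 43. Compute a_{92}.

a_1 = 37; a_2 = 36; a_3 = 42; a_4 = 6; a_5 = 7; a_6 = 1; a_7 = 37.
The sequence repeats with period 6.
So a_{92} = a_{1 + ((92-1) mod 6)} = a_2 = 36.

36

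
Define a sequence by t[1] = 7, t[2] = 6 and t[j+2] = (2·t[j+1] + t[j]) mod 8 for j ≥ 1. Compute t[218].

6

We have t[1] = 7, t[2] = 6, t[3] = 3, t[4] = 4, t[5] = 3, t[6] = 2, t[7] = 7, t[8] = 0, t[9] = 7, t[10] = 6.
The sequence repeats with period 8.
So t[218] = t[1 + ((218-1) mod 8)] = t[2] = 6.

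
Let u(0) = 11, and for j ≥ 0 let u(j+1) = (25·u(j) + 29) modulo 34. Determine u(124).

5

u(0) = 11, u(1) = 32, u(2) = 13, u(3) = 14, u(4) = 5, u(5) = 18, u(6) = 3, u(7) = 2, u(8) = 11.
Since u(8) = u(0) = 11, the sequence is periodic with period 8.
So u(124) = u(0 + ((124-0) mod 8)) = u(4) = 5.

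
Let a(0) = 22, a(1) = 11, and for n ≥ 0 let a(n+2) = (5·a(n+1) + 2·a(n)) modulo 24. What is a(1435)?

Listing terms: a(0) = 22,  a(1) = 11,  a(2) = 3,  a(3) = 13,  a(4) = 23,  a(5) = 21,  a(6) = 7,  a(7) = 5,  a(8) = 15,  a(9) = 13,  a(10) = 23.
Since (a(9), a(10)) = (a(3), a(4)) = (13, 23) (two consecutive terms determine the rest), the sequence is eventually periodic: after a pre-period of length 3 it cycles with period 6.
For n ≥ 3, a(n) depends only on (n - 3) mod 6. (1435 - 3) mod 6 = 4, so a(1435) = a(7) = 5.

5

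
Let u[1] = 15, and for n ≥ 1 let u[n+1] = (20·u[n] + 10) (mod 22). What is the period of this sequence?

u[1] = 15; u[2] = 2; u[3] = 6; u[4] = 20; u[5] = 14; u[6] = 4; u[7] = 2.
Since u[7] = u[2] = 2, the sequence is eventually periodic: after a pre-period of length 1 it cycles with period 5.

5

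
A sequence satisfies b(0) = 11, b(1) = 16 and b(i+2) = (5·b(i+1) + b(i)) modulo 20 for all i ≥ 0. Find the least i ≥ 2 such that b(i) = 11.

2

Computing terms: b(0) = 11, b(1) = 16, b(2) = 11, b(3) = 11, b(4) = 6, b(5) = 1, b(6) = 11, b(7) = 16.
The sequence repeats with period 6.
The value 11 first appears (with i ≥ 2) at b(2).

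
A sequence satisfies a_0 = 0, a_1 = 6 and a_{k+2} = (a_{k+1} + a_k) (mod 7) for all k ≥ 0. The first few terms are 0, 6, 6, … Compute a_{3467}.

2

Computing terms: a_0 = 0,  a_1 = 6,  a_2 = 6,  a_3 = 5,  a_4 = 4,  a_5 = 2,  a_6 = 6,  a_7 = 1,  a_8 = 0,  a_9 = 1,  a_{10} = 1,  a_{11} = 2,  a_{12} = 3,  a_{13} = 5,  a_{14} = 1,  a_{15} = 6,  a_{16} = 0,  a_{17} = 6.
The sequence repeats with period 16.
So a_{3467} = a_{0 + ((3467-0) mod 16)} = a_{11} = 2.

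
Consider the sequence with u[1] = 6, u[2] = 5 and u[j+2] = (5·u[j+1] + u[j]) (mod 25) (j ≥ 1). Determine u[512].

We have u[1] = 6; u[2] = 5; u[3] = 6; u[4] = 10; u[5] = 6; u[6] = 15; u[7] = 6; u[8] = 20; u[9] = 6; u[10] = 0; u[11] = 6; u[12] = 5.
The sequence repeats with period 10.
(512 - 1) mod 10 = 1, so u[512] = u[2] = 5.

5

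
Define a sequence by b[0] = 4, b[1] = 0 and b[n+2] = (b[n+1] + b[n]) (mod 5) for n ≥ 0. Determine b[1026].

0

We have b[0] = 4; b[1] = 0; b[2] = 4; b[3] = 4; b[4] = 3; b[5] = 2; b[6] = 0; b[7] = 2; b[8] = 2; b[9] = 4; b[10] = 1; b[11] = 0; b[12] = 1; b[13] = 1; b[14] = 2; b[15] = 3; b[16] = 0; b[17] = 3; b[18] = 3; b[19] = 1; b[20] = 4; b[21] = 0.
Since (b[20], b[21]) = (b[0], b[1]) = (4, 0) (two consecutive terms determine the rest), the sequence is periodic with period 20.
So b[1026] = b[0 + ((1026-0) mod 20)] = b[6] = 0.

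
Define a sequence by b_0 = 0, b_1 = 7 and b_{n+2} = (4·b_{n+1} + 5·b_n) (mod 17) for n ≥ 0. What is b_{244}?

14

We have b_0 = 0; b_1 = 7; b_2 = 11; b_3 = 11; b_4 = 14; b_5 = 9; b_6 = 4; b_7 = 10; b_8 = 9; b_9 = 1; b_{10} = 15; b_{11} = 14; b_{12} = 12; b_{13} = 16; b_{14} = 5; b_{15} = 15; b_{16} = 0; b_{17} = 7.
Since (b_{16}, b_{17}) = (b_0, b_1) = (0, 7) (two consecutive terms determine the rest), the sequence is periodic with period 16.
So b_{244} = b_{0 + ((244-0) mod 16)} = b_4 = 14.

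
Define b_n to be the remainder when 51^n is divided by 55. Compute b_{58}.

31

b_1 = 51,  b_2 = 16,  b_3 = 46,  b_4 = 36,  b_5 = 21,  b_6 = 26,  b_7 = 6,  b_8 = 31,  b_9 = 41,  b_{10} = 1,  b_{11} = 51.
The sequence repeats with period 10.
So b_{58} = b_{1 + ((58-1) mod 10)} = b_8 = 31.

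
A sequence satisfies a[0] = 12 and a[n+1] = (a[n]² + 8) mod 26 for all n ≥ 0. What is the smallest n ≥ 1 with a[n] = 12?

We have a[0] = 12; a[1] = 22; a[2] = 24; a[3] = 12.
Since a[3] = a[0] = 12, the sequence is periodic with period 3.
The value 12 next appears (with n ≥ 1) at a[3].

3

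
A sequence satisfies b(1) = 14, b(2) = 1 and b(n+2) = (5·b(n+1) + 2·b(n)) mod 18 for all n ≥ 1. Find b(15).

15

Listing terms: b(1) = 14, b(2) = 1, b(3) = 15, b(4) = 5, b(5) = 1, b(6) = 15.
Since (b(5), b(6)) = (b(2), b(3)) = (1, 15) (two consecutive terms determine the rest), the sequence is eventually periodic: after a pre-period of length 1 it cycles with period 3.
For n ≥ 2, b(n) depends only on (n - 2) mod 3. (15 - 2) mod 3 = 1, so b(15) = b(3) = 15.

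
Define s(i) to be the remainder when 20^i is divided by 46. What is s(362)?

We have s(0) = 1; s(1) = 20; s(2) = 32; s(3) = 42; s(4) = 12; s(5) = 10; s(6) = 16; s(7) = 44; s(8) = 6; s(9) = 28; s(10) = 8; s(11) = 22; s(12) = 26; s(13) = 14; s(14) = 4; s(15) = 34; s(16) = 36; s(17) = 30; s(18) = 2; s(19) = 40; s(20) = 18; s(21) = 38; s(22) = 24; s(23) = 20.
Since s(23) = s(1) = 20, the sequence is eventually periodic: after a pre-period of length 1 it cycles with period 22.
For i ≥ 1, s(i) depends only on (i - 1) mod 22. (362 - 1) mod 22 = 9, so s(362) = s(10) = 8.

8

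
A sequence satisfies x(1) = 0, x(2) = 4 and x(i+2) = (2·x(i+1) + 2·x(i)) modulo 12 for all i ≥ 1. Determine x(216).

Listing terms: x(1) = 0,  x(2) = 4,  x(3) = 8,  x(4) = 0,  x(5) = 4.
Since (x(4), x(5)) = (x(1), x(2)) = (0, 4) (two consecutive terms determine the rest), the sequence is periodic with period 3.
(216 - 1) mod 3 = 2, so x(216) = x(3) = 8.

8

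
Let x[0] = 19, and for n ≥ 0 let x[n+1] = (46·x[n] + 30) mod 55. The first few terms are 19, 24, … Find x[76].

4

Computing terms: x[0] = 19, x[1] = 24, x[2] = 34, x[3] = 54, x[4] = 39, x[5] = 9, x[6] = 4, x[7] = 49, x[8] = 29, x[9] = 44, x[10] = 19.
Since x[10] = x[0] = 19, the sequence is periodic with period 10.
(76 - 0) mod 10 = 6, so x[76] = x[6] = 4.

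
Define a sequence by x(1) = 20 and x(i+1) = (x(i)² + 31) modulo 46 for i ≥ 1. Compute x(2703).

44

Listing terms: x(1) = 20,  x(2) = 17,  x(3) = 44,  x(4) = 35,  x(5) = 14,  x(6) = 43,  x(7) = 40,  x(8) = 21,  x(9) = 12,  x(10) = 37,  x(11) = 20.
The sequence repeats with period 10.
So x(2703) = x(1 + ((2703-1) mod 10)) = x(3) = 44.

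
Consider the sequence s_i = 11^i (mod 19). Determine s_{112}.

Listing terms: s_0 = 1; s_1 = 11; s_2 = 7; s_3 = 1.
Since s_3 = s_0 = 1, the sequence is periodic with period 3.
(112 - 0) mod 3 = 1, so s_{112} = s_1 = 11.

11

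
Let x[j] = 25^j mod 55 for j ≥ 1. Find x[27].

20

x[1] = 25; x[2] = 20; x[3] = 5; x[4] = 15; x[5] = 45; x[6] = 25.
Since x[6] = x[1] = 25, the sequence is periodic with period 5.
So x[27] = x[1 + ((27-1) mod 5)] = x[2] = 20.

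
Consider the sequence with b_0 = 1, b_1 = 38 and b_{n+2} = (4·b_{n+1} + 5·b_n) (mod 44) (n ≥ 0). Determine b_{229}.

We have b_0 = 1, b_1 = 38, b_2 = 25, b_3 = 26, b_4 = 9, b_5 = 34, b_6 = 5, b_7 = 14, b_8 = 37, b_9 = 42, b_{10} = 1, b_{11} = 38.
Since (b_{10}, b_{11}) = (b_0, b_1) = (1, 38) (two consecutive terms determine the rest), the sequence is periodic with period 10.
So b_{229} = b_{0 + ((229-0) mod 10)} = b_9 = 42.

42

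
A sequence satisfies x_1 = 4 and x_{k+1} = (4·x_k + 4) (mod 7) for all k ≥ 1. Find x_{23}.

6

We have x_1 = 4; x_2 = 6; x_3 = 0; x_4 = 4.
Since x_4 = x_1 = 4, the sequence is periodic with period 3.
So x_{23} = x_{1 + ((23-1) mod 3)} = x_2 = 6.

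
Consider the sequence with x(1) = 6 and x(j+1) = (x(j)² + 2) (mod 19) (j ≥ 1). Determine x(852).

We have x(1) = 6,  x(2) = 0,  x(3) = 2,  x(4) = 6.
Since x(4) = x(1) = 6, the sequence is periodic with period 3.
(852 - 1) mod 3 = 2, so x(852) = x(3) = 2.

2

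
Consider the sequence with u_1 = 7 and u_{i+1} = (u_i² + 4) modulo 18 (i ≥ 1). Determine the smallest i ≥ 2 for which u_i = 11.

4

u_1 = 7,  u_2 = 17,  u_3 = 5,  u_4 = 11,  u_5 = 17.
Since u_5 = u_2 = 17, the sequence is eventually periodic: after a pre-period of length 1 it cycles with period 3.
The value 11 first appears (with i ≥ 2) at u_4.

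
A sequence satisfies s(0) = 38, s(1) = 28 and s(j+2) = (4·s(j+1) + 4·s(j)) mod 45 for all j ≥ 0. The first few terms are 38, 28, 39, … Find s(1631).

14

Computing terms: s(0) = 38; s(1) = 28; s(2) = 39; s(3) = 43; s(4) = 13; s(5) = 44; s(6) = 3; s(7) = 8; s(8) = 44; s(9) = 28; s(10) = 18; s(11) = 4; s(12) = 43; s(13) = 8; s(14) = 24; s(15) = 38; s(16) = 23; s(17) = 19; s(18) = 33; s(19) = 28; s(20) = 19; s(21) = 8; s(22) = 18; s(23) = 14; s(24) = 38; s(25) = 28.
Since (s(24), s(25)) = (s(0), s(1)) = (38, 28) (two consecutive terms determine the rest), the sequence is periodic with period 24.
So s(1631) = s(0 + ((1631-0) mod 24)) = s(23) = 14.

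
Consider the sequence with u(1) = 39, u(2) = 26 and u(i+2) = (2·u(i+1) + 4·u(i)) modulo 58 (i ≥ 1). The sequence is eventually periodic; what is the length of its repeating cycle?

Computing terms: u(1) = 39, u(2) = 26, u(3) = 34, u(4) = 56, u(5) = 16, u(6) = 24, u(7) = 54, u(8) = 30, u(9) = 44, u(10) = 34, u(11) = 12, u(12) = 44, u(13) = 20, u(14) = 42, u(15) = 48, u(16) = 32, u(17) = 24, u(18) = 2, u(19) = 42, u(20) = 34, u(21) = 4, u(22) = 28, u(23) = 14, u(24) = 24, u(25) = 46, u(26) = 14, u(27) = 38, u(28) = 16, u(29) = 10, u(30) = 26, u(31) = 34.
Since (u(30), u(31)) = (u(2), u(3)) = (26, 34) (two consecutive terms determine the rest), the sequence is eventually periodic: after a pre-period of length 1 it cycles with period 28.

28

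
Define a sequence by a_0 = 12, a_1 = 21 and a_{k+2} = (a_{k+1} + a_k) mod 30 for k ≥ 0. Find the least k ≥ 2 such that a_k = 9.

7

a_0 = 12, a_1 = 21, a_2 = 3, a_3 = 24, a_4 = 27, a_5 = 21, a_6 = 18, a_7 = 9, a_8 = 27, a_9 = 6, a_{10} = 3, a_{11} = 9, a_{12} = 12, a_{13} = 21.
The sequence repeats with period 12.
The value 9 first appears (with k ≥ 2) at a_7.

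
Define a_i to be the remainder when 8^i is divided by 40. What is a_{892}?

16

Listing terms: a_0 = 1,  a_1 = 8,  a_2 = 24,  a_3 = 32,  a_4 = 16,  a_5 = 8.
Since a_5 = a_1 = 8, the sequence is eventually periodic: after a pre-period of length 1 it cycles with period 4.
For i ≥ 1, a_i depends only on (i - 1) mod 4. (892 - 1) mod 4 = 3, so a_{892} = a_4 = 16.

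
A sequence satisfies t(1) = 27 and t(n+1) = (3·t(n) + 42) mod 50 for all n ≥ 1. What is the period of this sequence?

Computing terms: t(1) = 27, t(2) = 23, t(3) = 11, t(4) = 25, t(5) = 17, t(6) = 43, t(7) = 21, t(8) = 5, t(9) = 7, t(10) = 13, t(11) = 31, t(12) = 35, t(13) = 47, t(14) = 33, t(15) = 41, t(16) = 15, t(17) = 37, t(18) = 3, t(19) = 1, t(20) = 45, t(21) = 27.
Since t(21) = t(1) = 27, the sequence is periodic with period 20.

20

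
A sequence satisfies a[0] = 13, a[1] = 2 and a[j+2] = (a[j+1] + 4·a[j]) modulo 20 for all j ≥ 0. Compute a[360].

a[0] = 13,  a[1] = 2,  a[2] = 14,  a[3] = 2,  a[4] = 18,  a[5] = 6,  a[6] = 18,  a[7] = 2,  a[8] = 14.
Since (a[7], a[8]) = (a[1], a[2]) = (2, 14) (two consecutive terms determine the rest), the sequence is eventually periodic: after a pre-period of length 1 it cycles with period 6.
For j ≥ 1, a[j] depends only on (j - 1) mod 6. (360 - 1) mod 6 = 5, so a[360] = a[6] = 18.

18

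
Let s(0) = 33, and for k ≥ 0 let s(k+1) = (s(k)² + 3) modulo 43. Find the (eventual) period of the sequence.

3

We have s(0) = 33; s(1) = 17; s(2) = 34; s(3) = 41; s(4) = 7; s(5) = 9; s(6) = 41.
Since s(6) = s(3) = 41, the sequence is eventually periodic: after a pre-period of length 3 it cycles with period 3.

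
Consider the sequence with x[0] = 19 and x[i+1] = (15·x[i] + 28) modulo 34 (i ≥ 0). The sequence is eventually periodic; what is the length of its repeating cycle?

Listing terms: x[0] = 19, x[1] = 7, x[2] = 31, x[3] = 17, x[4] = 11, x[5] = 23, x[6] = 33, x[7] = 13, x[8] = 19.
Since x[8] = x[0] = 19, the sequence is periodic with period 8.

8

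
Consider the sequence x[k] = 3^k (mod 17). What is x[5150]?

x[1] = 3,  x[2] = 9,  x[3] = 10,  x[4] = 13,  x[5] = 5,  x[6] = 15,  x[7] = 11,  x[8] = 16,  x[9] = 14,  x[10] = 8,  x[11] = 7,  x[12] = 4,  x[13] = 12,  x[14] = 2,  x[15] = 6,  x[16] = 1,  x[17] = 3.
Since x[17] = x[1] = 3, the sequence is periodic with period 16.
(5150 - 1) mod 16 = 13, so x[5150] = x[14] = 2.

2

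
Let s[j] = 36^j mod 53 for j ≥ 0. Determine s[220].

Listing terms: s[0] = 1; s[1] = 36; s[2] = 24; s[3] = 16; s[4] = 46; s[5] = 13; s[6] = 44; s[7] = 47; s[8] = 49; s[9] = 15; s[10] = 10; s[11] = 42; s[12] = 28; s[13] = 1.
Since s[13] = s[0] = 1, the sequence is periodic with period 13.
So s[220] = s[0 + ((220-0) mod 13)] = s[12] = 28.

28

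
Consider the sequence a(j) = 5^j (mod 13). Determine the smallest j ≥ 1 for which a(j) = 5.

a(0) = 1, a(1) = 5, a(2) = 12, a(3) = 8, a(4) = 1.
The sequence repeats with period 4.
The value 5 first appears (with j ≥ 1) at a(1).

1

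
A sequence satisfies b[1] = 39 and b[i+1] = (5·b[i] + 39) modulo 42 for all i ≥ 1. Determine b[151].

We have b[1] = 39; b[2] = 24; b[3] = 33; b[4] = 36; b[5] = 9; b[6] = 0; b[7] = 39.
The sequence repeats with period 6.
So b[151] = b[1 + ((151-1) mod 6)] = b[1] = 39.

39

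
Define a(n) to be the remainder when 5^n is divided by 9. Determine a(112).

a(0) = 1,  a(1) = 5,  a(2) = 7,  a(3) = 8,  a(4) = 4,  a(5) = 2,  a(6) = 1.
The sequence repeats with period 6.
(112 - 0) mod 6 = 4, so a(112) = a(4) = 4.

4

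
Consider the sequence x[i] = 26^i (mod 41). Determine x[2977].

We have x[1] = 26,  x[2] = 20,  x[3] = 28,  x[4] = 31,  x[5] = 27,  x[6] = 5,  x[7] = 7,  x[8] = 18,  x[9] = 17,  x[10] = 32,  x[11] = 12,  x[12] = 25,  x[13] = 35,  x[14] = 8,  x[15] = 3,  x[16] = 37,  x[17] = 19,  x[18] = 2,  x[19] = 11,  x[20] = 40,  x[21] = 15,  x[22] = 21,  x[23] = 13,  x[24] = 10,  x[25] = 14,  x[26] = 36,  x[27] = 34,  x[28] = 23,  x[29] = 24,  x[30] = 9,  x[31] = 29,  x[32] = 16,  x[33] = 6,  x[34] = 33,  x[35] = 38,  x[36] = 4,  x[37] = 22,  x[38] = 39,  x[39] = 30,  x[40] = 1,  x[41] = 26.
Since x[41] = x[1] = 26, the sequence is periodic with period 40.
(2977 - 1) mod 40 = 16, so x[2977] = x[17] = 19.

19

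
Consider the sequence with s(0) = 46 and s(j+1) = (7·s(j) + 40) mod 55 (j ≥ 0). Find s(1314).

34

Computing terms: s(0) = 46, s(1) = 32, s(2) = 44, s(3) = 18, s(4) = 1, s(5) = 47, s(6) = 39, s(7) = 38, s(8) = 31, s(9) = 37, s(10) = 24, s(11) = 43, s(12) = 11, s(13) = 7, s(14) = 34, s(15) = 3, s(16) = 6, s(17) = 27, s(18) = 9, s(19) = 48, s(20) = 46.
Since s(20) = s(0) = 46, the sequence is periodic with period 20.
So s(1314) = s(0 + ((1314-0) mod 20)) = s(14) = 34.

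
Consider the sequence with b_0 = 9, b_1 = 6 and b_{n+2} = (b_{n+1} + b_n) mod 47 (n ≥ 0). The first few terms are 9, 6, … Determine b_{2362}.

We have b_0 = 9; b_1 = 6; b_2 = 15; b_3 = 21; b_4 = 36; b_5 = 10; b_6 = 46; b_7 = 9; b_8 = 8; b_9 = 17; b_{10} = 25; b_{11} = 42; b_{12} = 20; b_{13} = 15; b_{14} = 35; b_{15} = 3; b_{16} = 38; b_{17} = 41; b_{18} = 32; b_{19} = 26; b_{20} = 11; b_{21} = 37; b_{22} = 1; b_{23} = 38; b_{24} = 39; b_{25} = 30; b_{26} = 22; b_{27} = 5; b_{28} = 27; b_{29} = 32; b_{30} = 12; b_{31} = 44; b_{32} = 9; b_{33} = 6.
Since (b_{32}, b_{33}) = (b_0, b_1) = (9, 6) (two consecutive terms determine the rest), the sequence is periodic with period 32.
So b_{2362} = b_{0 + ((2362-0) mod 32)} = b_{26} = 22.

22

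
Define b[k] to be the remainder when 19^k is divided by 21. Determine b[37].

19

Computing terms: b[0] = 1, b[1] = 19, b[2] = 4, b[3] = 13, b[4] = 16, b[5] = 10, b[6] = 1.
The sequence repeats with period 6.
So b[37] = b[0 + ((37-0) mod 6)] = b[1] = 19.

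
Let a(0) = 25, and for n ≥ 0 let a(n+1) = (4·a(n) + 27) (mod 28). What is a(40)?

15

Computing terms: a(0) = 25; a(1) = 15; a(2) = 3; a(3) = 11; a(4) = 15.
Since a(4) = a(1) = 15, the sequence is eventually periodic: after a pre-period of length 1 it cycles with period 3.
For n ≥ 1, a(n) depends only on (n - 1) mod 3. (40 - 1) mod 3 = 0, so a(40) = a(1) = 15.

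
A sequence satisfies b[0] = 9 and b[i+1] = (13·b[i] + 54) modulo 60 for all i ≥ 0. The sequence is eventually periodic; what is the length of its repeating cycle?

4

We have b[0] = 9; b[1] = 51; b[2] = 57; b[3] = 15; b[4] = 9.
The sequence repeats with period 4.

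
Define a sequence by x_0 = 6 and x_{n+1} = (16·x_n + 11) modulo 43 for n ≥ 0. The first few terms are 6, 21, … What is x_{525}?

We have x_0 = 6,  x_1 = 21,  x_2 = 3,  x_3 = 16,  x_4 = 9,  x_5 = 26,  x_6 = 40,  x_7 = 6.
The sequence repeats with period 7.
So x_{525} = x_{0 + ((525-0) mod 7)} = x_0 = 6.

6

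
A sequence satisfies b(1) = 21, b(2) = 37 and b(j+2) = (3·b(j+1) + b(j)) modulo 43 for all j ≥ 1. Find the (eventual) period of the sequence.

42

Listing terms: b(1) = 21,  b(2) = 37,  b(3) = 3,  b(4) = 3,  b(5) = 12,  b(6) = 39,  b(7) = 0,  b(8) = 39,  b(9) = 31,  b(10) = 3,  b(11) = 40,  b(12) = 37,  b(13) = 22,  b(14) = 17,  b(15) = 30,  b(16) = 21,  b(17) = 7,  b(18) = 42,  b(19) = 4,  b(20) = 11,  b(21) = 37,  b(22) = 36,  b(23) = 16,  b(24) = 41,  b(25) = 10,  b(26) = 28,  b(27) = 8,  b(28) = 9,  b(29) = 35,  b(30) = 28,  b(31) = 33,  b(32) = 41,  b(33) = 27,  b(34) = 36,  b(35) = 6,  b(36) = 11,  b(37) = 39,  b(38) = 42,  b(39) = 36,  b(40) = 21,  b(41) = 13,  b(42) = 17,  b(43) = 21,  b(44) = 37.
The sequence repeats with period 42.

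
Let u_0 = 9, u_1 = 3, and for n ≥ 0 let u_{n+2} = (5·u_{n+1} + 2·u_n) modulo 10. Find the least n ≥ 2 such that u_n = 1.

3

u_0 = 9,  u_1 = 3,  u_2 = 3,  u_3 = 1,  u_4 = 1,  u_5 = 7,  u_6 = 7,  u_7 = 9,  u_8 = 9,  u_9 = 3.
The sequence repeats with period 8.
The value 1 first appears (with n ≥ 2) at u_3.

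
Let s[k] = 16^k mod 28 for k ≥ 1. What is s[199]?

Listing terms: s[1] = 16,  s[2] = 4,  s[3] = 8,  s[4] = 16.
The sequence repeats with period 3.
(199 - 1) mod 3 = 0, so s[199] = s[1] = 16.

16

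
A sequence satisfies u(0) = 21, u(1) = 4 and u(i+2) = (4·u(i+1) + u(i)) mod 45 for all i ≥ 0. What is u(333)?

We have u(0) = 21; u(1) = 4; u(2) = 37; u(3) = 17; u(4) = 15; u(5) = 32; u(6) = 8; u(7) = 19; u(8) = 39; u(9) = 40; u(10) = 19; u(11) = 26; u(12) = 33; u(13) = 23; u(14) = 35; u(15) = 28; u(16) = 12; u(17) = 31; u(18) = 1; u(19) = 35; u(20) = 6; u(21) = 14; u(22) = 17; u(23) = 37; u(24) = 30; u(25) = 22; u(26) = 28; u(27) = 44; u(28) = 24; u(29) = 5; u(30) = 44; u(31) = 1; u(32) = 3; u(33) = 13; u(34) = 10; u(35) = 8; u(36) = 42; u(37) = 41; u(38) = 26; u(39) = 10; u(40) = 21; u(41) = 4.
Since (u(40), u(41)) = (u(0), u(1)) = (21, 4) (two consecutive terms determine the rest), the sequence is periodic with period 40.
(333 - 0) mod 40 = 13, so u(333) = u(13) = 23.

23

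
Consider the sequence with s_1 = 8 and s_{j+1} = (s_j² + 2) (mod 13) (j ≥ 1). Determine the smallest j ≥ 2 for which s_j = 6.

Computing terms: s_1 = 8, s_2 = 1, s_3 = 3, s_4 = 11, s_5 = 6, s_6 = 12, s_7 = 3.
Since s_7 = s_3 = 3, the sequence is eventually periodic: after a pre-period of length 2 it cycles with period 4.
The value 6 first appears (with j ≥ 2) at s_5.

5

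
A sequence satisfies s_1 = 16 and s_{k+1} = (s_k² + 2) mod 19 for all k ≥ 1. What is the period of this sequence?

s_1 = 16; s_2 = 11; s_3 = 9; s_4 = 7; s_5 = 13; s_6 = 0; s_7 = 2; s_8 = 6; s_9 = 0.
Since s_9 = s_6 = 0, the sequence is eventually periodic: after a pre-period of length 5 it cycles with period 3.

3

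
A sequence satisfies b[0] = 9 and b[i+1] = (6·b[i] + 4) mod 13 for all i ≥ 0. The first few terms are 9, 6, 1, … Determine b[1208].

0

Listing terms: b[0] = 9, b[1] = 6, b[2] = 1, b[3] = 10, b[4] = 12, b[5] = 11, b[6] = 5, b[7] = 8, b[8] = 0, b[9] = 4, b[10] = 2, b[11] = 3, b[12] = 9.
The sequence repeats with period 12.
So b[1208] = b[0 + ((1208-0) mod 12)] = b[8] = 0.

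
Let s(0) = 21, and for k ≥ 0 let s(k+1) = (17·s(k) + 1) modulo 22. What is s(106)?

Computing terms: s(0) = 21; s(1) = 6; s(2) = 15; s(3) = 14; s(4) = 19; s(5) = 16; s(6) = 9; s(7) = 0; s(8) = 1; s(9) = 18; s(10) = 21.
Since s(10) = s(0) = 21, the sequence is periodic with period 10.
(106 - 0) mod 10 = 6, so s(106) = s(6) = 9.

9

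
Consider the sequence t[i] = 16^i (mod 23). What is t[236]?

6

t[1] = 16,  t[2] = 3,  t[3] = 2,  t[4] = 9,  t[5] = 6,  t[6] = 4,  t[7] = 18,  t[8] = 12,  t[9] = 8,  t[10] = 13,  t[11] = 1,  t[12] = 16.
The sequence repeats with period 11.
So t[236] = t[1 + ((236-1) mod 11)] = t[5] = 6.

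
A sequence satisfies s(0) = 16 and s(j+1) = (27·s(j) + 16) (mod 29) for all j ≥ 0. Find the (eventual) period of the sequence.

Computing terms: s(0) = 16; s(1) = 13; s(2) = 19; s(3) = 7; s(4) = 2; s(5) = 12; s(6) = 21; s(7) = 3; s(8) = 10; s(9) = 25; s(10) = 24; s(11) = 26; s(12) = 22; s(13) = 1; s(14) = 14; s(15) = 17; s(16) = 11; s(17) = 23; s(18) = 28; s(19) = 18; s(20) = 9; s(21) = 27; s(22) = 20; s(23) = 5; s(24) = 6; s(25) = 4; s(26) = 8; s(27) = 0; s(28) = 16.
The sequence repeats with period 28.

28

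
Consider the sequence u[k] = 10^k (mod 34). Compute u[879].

We have u[1] = 10; u[2] = 32; u[3] = 14; u[4] = 4; u[5] = 6; u[6] = 26; u[7] = 22; u[8] = 16; u[9] = 24; u[10] = 2; u[11] = 20; u[12] = 30; u[13] = 28; u[14] = 8; u[15] = 12; u[16] = 18; u[17] = 10.
Since u[17] = u[1] = 10, the sequence is periodic with period 16.
So u[879] = u[1 + ((879-1) mod 16)] = u[15] = 12.

12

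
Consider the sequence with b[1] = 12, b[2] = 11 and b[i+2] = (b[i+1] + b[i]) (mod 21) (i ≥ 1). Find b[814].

7

We have b[1] = 12,  b[2] = 11,  b[3] = 2,  b[4] = 13,  b[5] = 15,  b[6] = 7,  b[7] = 1,  b[8] = 8,  b[9] = 9,  b[10] = 17,  b[11] = 5,  b[12] = 1,  b[13] = 6,  b[14] = 7,  b[15] = 13,  b[16] = 20,  b[17] = 12,  b[18] = 11.
The sequence repeats with period 16.
So b[814] = b[1 + ((814-1) mod 16)] = b[14] = 7.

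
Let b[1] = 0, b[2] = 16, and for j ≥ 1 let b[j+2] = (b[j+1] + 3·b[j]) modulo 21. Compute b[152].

b[1] = 0; b[2] = 16; b[3] = 16; b[4] = 1; b[5] = 7; b[6] = 10; b[7] = 10; b[8] = 19; b[9] = 7; b[10] = 1; b[11] = 1; b[12] = 4; b[13] = 7; b[14] = 19; b[15] = 19; b[16] = 13; b[17] = 7; b[18] = 4; b[19] = 4; b[20] = 16; b[21] = 7; b[22] = 13; b[23] = 13; b[24] = 10; b[25] = 7; b[26] = 16; b[27] = 16.
Since (b[26], b[27]) = (b[2], b[3]) = (16, 16) (two consecutive terms determine the rest), the sequence is eventually periodic: after a pre-period of length 1 it cycles with period 24.
For j ≥ 2, b[j] depends only on (j - 2) mod 24. (152 - 2) mod 24 = 6, so b[152] = b[8] = 19.

19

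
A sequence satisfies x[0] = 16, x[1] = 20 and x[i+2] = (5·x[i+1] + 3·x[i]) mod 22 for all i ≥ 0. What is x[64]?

Listing terms: x[0] = 16; x[1] = 20; x[2] = 16; x[3] = 8; x[4] = 0; x[5] = 2; x[6] = 10; x[7] = 12; x[8] = 2; x[9] = 2; x[10] = 16; x[11] = 20.
The sequence repeats with period 10.
So x[64] = x[0 + ((64-0) mod 10)] = x[4] = 0.

0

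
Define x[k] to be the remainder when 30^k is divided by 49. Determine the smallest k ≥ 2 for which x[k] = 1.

x[1] = 30; x[2] = 18; x[3] = 1; x[4] = 30.
Since x[4] = x[1] = 30, the sequence is periodic with period 3.
The value 1 first appears (with k ≥ 2) at x[3].

3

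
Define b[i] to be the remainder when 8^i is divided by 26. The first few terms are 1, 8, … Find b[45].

Computing terms: b[0] = 1,  b[1] = 8,  b[2] = 12,  b[3] = 18,  b[4] = 14,  b[5] = 8.
Since b[5] = b[1] = 8, the sequence is eventually periodic: after a pre-period of length 1 it cycles with period 4.
For i ≥ 1, b[i] depends only on (i - 1) mod 4. (45 - 1) mod 4 = 0, so b[45] = b[1] = 8.

8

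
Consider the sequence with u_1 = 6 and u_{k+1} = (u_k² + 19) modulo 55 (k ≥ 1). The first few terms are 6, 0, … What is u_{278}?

0

Computing terms: u_1 = 6, u_2 = 0, u_3 = 19, u_4 = 50, u_5 = 44, u_6 = 30, u_7 = 39, u_8 = 0.
Since u_8 = u_2 = 0, the sequence is eventually periodic: after a pre-period of length 1 it cycles with period 6.
For k ≥ 2, u_k depends only on (k - 2) mod 6. (278 - 2) mod 6 = 0, so u_{278} = u_2 = 0.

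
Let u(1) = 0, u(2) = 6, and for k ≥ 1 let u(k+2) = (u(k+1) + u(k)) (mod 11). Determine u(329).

Listing terms: u(1) = 0,  u(2) = 6,  u(3) = 6,  u(4) = 1,  u(5) = 7,  u(6) = 8,  u(7) = 4,  u(8) = 1,  u(9) = 5,  u(10) = 6,  u(11) = 0,  u(12) = 6.
Since (u(11), u(12)) = (u(1), u(2)) = (0, 6) (two consecutive terms determine the rest), the sequence is periodic with period 10.
So u(329) = u(1 + ((329-1) mod 10)) = u(9) = 5.

5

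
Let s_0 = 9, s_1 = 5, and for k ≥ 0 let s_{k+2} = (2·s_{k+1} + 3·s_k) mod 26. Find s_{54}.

9

s_0 = 9,  s_1 = 5,  s_2 = 11,  s_3 = 11,  s_4 = 3,  s_5 = 13,  s_6 = 9,  s_7 = 5.
The sequence repeats with period 6.
(54 - 0) mod 6 = 0, so s_{54} = s_0 = 9.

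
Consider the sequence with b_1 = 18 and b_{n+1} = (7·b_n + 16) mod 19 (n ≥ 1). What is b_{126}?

b_1 = 18, b_2 = 9, b_3 = 3, b_4 = 18.
Since b_4 = b_1 = 18, the sequence is periodic with period 3.
(126 - 1) mod 3 = 2, so b_{126} = b_3 = 3.

3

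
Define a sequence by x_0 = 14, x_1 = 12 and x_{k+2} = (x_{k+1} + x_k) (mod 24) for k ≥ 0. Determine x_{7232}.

2

Listing terms: x_0 = 14; x_1 = 12; x_2 = 2; x_3 = 14; x_4 = 16; x_5 = 6; x_6 = 22; x_7 = 4; x_8 = 2; x_9 = 6; x_{10} = 8; x_{11} = 14; x_{12} = 22; x_{13} = 12; x_{14} = 10; x_{15} = 22; x_{16} = 8; x_{17} = 6; x_{18} = 14; x_{19} = 20; x_{20} = 10; x_{21} = 6; x_{22} = 16; x_{23} = 22; x_{24} = 14; x_{25} = 12.
Since (x_{24}, x_{25}) = (x_0, x_1) = (14, 12) (two consecutive terms determine the rest), the sequence is periodic with period 24.
So x_{7232} = x_{0 + ((7232-0) mod 24)} = x_8 = 2.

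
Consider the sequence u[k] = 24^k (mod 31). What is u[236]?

We have u[1] = 24,  u[2] = 18,  u[3] = 29,  u[4] = 14,  u[5] = 26,  u[6] = 4,  u[7] = 3,  u[8] = 10,  u[9] = 23,  u[10] = 25,  u[11] = 11,  u[12] = 16,  u[13] = 12,  u[14] = 9,  u[15] = 30,  u[16] = 7,  u[17] = 13,  u[18] = 2,  u[19] = 17,  u[20] = 5,  u[21] = 27,  u[22] = 28,  u[23] = 21,  u[24] = 8,  u[25] = 6,  u[26] = 20,  u[27] = 15,  u[28] = 19,  u[29] = 22,  u[30] = 1,  u[31] = 24.
Since u[31] = u[1] = 24, the sequence is periodic with period 30.
(236 - 1) mod 30 = 25, so u[236] = u[26] = 20.

20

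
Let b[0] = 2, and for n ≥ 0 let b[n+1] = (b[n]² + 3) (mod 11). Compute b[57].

We have b[0] = 2; b[1] = 7; b[2] = 8; b[3] = 1; b[4] = 4; b[5] = 8.
Since b[5] = b[2] = 8, the sequence is eventually periodic: after a pre-period of length 2 it cycles with period 3.
For n ≥ 2, b[n] depends only on (n - 2) mod 3. (57 - 2) mod 3 = 1, so b[57] = b[3] = 1.

1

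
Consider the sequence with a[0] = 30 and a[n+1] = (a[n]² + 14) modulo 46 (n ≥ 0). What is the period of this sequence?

We have a[0] = 30, a[1] = 40, a[2] = 4, a[3] = 30.
Since a[3] = a[0] = 30, the sequence is periodic with period 3.

3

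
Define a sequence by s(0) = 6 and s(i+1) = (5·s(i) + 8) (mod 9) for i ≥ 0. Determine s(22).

3

Listing terms: s(0) = 6; s(1) = 2; s(2) = 0; s(3) = 8; s(4) = 3; s(5) = 5; s(6) = 6.
Since s(6) = s(0) = 6, the sequence is periodic with period 6.
(22 - 0) mod 6 = 4, so s(22) = s(4) = 3.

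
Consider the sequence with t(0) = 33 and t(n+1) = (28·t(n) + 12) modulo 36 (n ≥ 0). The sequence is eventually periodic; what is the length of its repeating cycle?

t(0) = 33, t(1) = 0, t(2) = 12, t(3) = 24, t(4) = 0.
Since t(4) = t(1) = 0, the sequence is eventually periodic: after a pre-period of length 1 it cycles with period 3.

3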